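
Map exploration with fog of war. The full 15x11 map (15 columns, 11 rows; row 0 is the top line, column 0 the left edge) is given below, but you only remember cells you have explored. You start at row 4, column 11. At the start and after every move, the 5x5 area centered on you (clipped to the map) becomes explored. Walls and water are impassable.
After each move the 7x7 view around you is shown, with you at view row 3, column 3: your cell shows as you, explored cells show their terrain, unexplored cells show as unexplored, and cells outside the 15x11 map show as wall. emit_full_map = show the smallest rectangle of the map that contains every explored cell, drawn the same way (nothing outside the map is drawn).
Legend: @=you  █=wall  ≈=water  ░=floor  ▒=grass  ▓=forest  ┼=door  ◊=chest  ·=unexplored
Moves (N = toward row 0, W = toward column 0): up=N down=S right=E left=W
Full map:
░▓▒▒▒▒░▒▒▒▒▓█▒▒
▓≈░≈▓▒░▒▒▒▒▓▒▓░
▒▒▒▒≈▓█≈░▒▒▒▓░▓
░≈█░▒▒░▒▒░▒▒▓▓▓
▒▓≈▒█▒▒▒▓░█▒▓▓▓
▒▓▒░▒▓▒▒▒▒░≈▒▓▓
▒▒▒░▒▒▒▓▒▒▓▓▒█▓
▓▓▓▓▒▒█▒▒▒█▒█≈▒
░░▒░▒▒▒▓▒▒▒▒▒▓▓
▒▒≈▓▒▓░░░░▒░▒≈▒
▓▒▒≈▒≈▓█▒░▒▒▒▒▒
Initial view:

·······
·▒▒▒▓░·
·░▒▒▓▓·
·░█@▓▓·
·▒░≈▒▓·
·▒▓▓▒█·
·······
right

······█
▒▒▒▓░▓█
░▒▒▓▓▓█
░█▒@▓▓█
▒░≈▒▓▓█
▒▓▓▒█▓█
······█

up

······█
·▒▓▒▓░█
▒▒▒▓░▓█
░▒▒@▓▓█
░█▒▓▓▓█
▒░≈▒▓▓█
▒▓▓▒█▓█

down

·▒▓▒▓░█
▒▒▒▓░▓█
░▒▒▓▓▓█
░█▒@▓▓█
▒░≈▒▓▓█
▒▓▓▒█▓█
······█

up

······█
·▒▓▒▓░█
▒▒▒▓░▓█
░▒▒@▓▓█
░█▒▓▓▓█
▒░≈▒▓▓█
▒▓▓▒█▓█

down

·▒▓▒▓░█
▒▒▒▓░▓█
░▒▒▓▓▓█
░█▒@▓▓█
▒░≈▒▓▓█
▒▓▓▒█▓█
······█


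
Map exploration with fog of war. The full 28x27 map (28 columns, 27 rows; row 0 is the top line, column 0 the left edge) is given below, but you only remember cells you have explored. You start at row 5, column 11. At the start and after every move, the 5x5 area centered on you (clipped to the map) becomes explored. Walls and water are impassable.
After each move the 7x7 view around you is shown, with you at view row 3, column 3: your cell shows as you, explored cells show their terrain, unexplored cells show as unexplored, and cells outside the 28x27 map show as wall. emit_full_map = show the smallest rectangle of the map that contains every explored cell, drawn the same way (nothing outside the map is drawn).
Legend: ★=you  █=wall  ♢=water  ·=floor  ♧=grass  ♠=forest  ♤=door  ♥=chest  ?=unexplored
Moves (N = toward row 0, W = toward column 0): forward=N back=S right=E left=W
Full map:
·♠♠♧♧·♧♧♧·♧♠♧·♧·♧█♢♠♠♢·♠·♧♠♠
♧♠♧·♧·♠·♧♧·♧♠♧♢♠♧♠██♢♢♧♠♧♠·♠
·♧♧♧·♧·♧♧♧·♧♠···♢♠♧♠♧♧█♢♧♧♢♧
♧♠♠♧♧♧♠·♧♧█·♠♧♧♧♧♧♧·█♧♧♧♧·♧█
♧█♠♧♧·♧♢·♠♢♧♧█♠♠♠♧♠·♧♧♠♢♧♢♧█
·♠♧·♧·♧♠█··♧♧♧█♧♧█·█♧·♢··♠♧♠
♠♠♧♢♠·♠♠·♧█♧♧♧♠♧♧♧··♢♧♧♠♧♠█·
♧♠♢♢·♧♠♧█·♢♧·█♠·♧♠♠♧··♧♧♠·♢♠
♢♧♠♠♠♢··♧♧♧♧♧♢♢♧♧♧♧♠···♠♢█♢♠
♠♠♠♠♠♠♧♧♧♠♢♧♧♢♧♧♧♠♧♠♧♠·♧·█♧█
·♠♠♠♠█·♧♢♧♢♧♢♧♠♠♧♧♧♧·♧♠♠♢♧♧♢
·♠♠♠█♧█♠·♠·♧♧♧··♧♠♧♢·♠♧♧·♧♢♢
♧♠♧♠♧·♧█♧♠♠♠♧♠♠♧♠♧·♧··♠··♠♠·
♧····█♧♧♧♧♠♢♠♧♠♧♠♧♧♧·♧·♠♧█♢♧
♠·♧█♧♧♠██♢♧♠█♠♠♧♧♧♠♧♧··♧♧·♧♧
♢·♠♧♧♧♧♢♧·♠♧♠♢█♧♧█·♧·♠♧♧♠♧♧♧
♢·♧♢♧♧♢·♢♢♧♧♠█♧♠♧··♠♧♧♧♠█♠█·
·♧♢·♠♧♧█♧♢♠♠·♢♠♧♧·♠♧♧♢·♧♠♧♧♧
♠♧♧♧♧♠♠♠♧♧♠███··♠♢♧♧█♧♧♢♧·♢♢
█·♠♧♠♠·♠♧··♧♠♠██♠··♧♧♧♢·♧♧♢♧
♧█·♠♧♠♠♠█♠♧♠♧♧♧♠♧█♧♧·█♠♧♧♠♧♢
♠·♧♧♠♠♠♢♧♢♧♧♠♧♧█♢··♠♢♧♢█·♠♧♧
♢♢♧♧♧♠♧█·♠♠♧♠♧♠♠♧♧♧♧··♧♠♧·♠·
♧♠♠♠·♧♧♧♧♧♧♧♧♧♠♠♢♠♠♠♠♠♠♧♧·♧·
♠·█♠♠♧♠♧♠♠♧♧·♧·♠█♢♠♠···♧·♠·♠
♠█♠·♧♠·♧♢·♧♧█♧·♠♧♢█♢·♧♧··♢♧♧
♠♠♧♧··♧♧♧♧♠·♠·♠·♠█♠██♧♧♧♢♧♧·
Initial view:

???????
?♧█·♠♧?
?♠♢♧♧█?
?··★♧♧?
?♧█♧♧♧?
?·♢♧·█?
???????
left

???????
?♧♧█·♠♧
?·♠♢♧♧█
?█·★♧♧♧
?·♧█♧♧♧
?█·♢♧·█
???????

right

???????
♧♧█·♠♧?
·♠♢♧♧█?
█··★♧♧?
·♧█♧♧♧?
█·♢♧·█?
???????

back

♧♧█·♠♧?
·♠♢♧♧█?
█··♧♧♧?
·♧█★♧♧?
█·♢♧·█?
?♧♧♧♧♢?
???????

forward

???????
♧♧█·♠♧?
·♠♢♧♧█?
█··★♧♧?
·♧█♧♧♧?
█·♢♧·█?
?♧♧♧♧♢?

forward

???????
?♧·♧♠·?
♧♧█·♠♧?
·♠♢★♧█?
█··♧♧♧?
·♧█♧♧♧?
█·♢♧·█?

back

?♧·♧♠·?
♧♧█·♠♧?
·♠♢♧♧█?
█··★♧♧?
·♧█♧♧♧?
█·♢♧·█?
?♧♧♧♧♢?

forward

???????
?♧·♧♠·?
♧♧█·♠♧?
·♠♢★♧█?
█··♧♧♧?
·♧█♧♧♧?
█·♢♧·█?

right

???????
♧·♧♠··?
♧█·♠♧♧?
♠♢♧★█♠?
··♧♧♧█?
♧█♧♧♧♠?
·♢♧·█??

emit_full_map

?♧·♧♠··
♧♧█·♠♧♧
·♠♢♧★█♠
█··♧♧♧█
·♧█♧♧♧♠
█·♢♧·█?
?♧♧♧♧♢?

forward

???????
?·♧♠♧♢?
♧·♧♠··?
♧█·★♧♧?
♠♢♧♧█♠?
··♧♧♧█?
♧█♧♧♧♠?

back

?·♧♠♧♢?
♧·♧♠··?
♧█·♠♧♧?
♠♢♧★█♠?
··♧♧♧█?
♧█♧♧♧♠?
·♢♧·█??

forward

???????
?·♧♠♧♢?
♧·♧♠··?
♧█·★♧♧?
♠♢♧♧█♠?
··♧♧♧█?
♧█♧♧♧♠?

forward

███████
?♧♠♧·♧?
?·♧♠♧♢?
♧·♧★··?
♧█·♠♧♧?
♠♢♧♧█♠?
··♧♧♧█?

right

███████
♧♠♧·♧·?
·♧♠♧♢♠?
·♧♠★··?
█·♠♧♧♧?
♢♧♧█♠♠?
·♧♧♧█??

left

███████
?♧♠♧·♧·
?·♧♠♧♢♠
♧·♧★···
♧█·♠♧♧♧
♠♢♧♧█♠♠
··♧♧♧█?

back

?♧♠♧·♧·
?·♧♠♧♢♠
♧·♧♠···
♧█·★♧♧♧
♠♢♧♧█♠♠
··♧♧♧█?
♧█♧♧♧♠?

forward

███████
?♧♠♧·♧·
?·♧♠♧♢♠
♧·♧★···
♧█·♠♧♧♧
♠♢♧♧█♠♠
··♧♧♧█?

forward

███████
███████
?♧♠♧·♧·
?·♧★♧♢♠
♧·♧♠···
♧█·♠♧♧♧
♠♢♧♧█♠♠

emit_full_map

??♧♠♧·♧·
??·♧★♧♢♠
?♧·♧♠···
♧♧█·♠♧♧♧
·♠♢♧♧█♠♠
█··♧♧♧█?
·♧█♧♧♧♠?
█·♢♧·█??
?♧♧♧♧♢??

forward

███████
███████
███████
?♧♠★·♧·
?·♧♠♧♢♠
♧·♧♠···
♧█·♠♧♧♧

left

███████
███████
███████
?·♧★♧·♧
?♧·♧♠♧♢
?♧·♧♠··
♧♧█·♠♧♧

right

███████
███████
███████
·♧♠★·♧·
♧·♧♠♧♢♠
♧·♧♠···
♧█·♠♧♧♧

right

███████
███████
███████
♧♠♧★♧·?
·♧♠♧♢♠?
·♧♠···?
█·♠♧♧♧?

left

███████
███████
███████
·♧♠★·♧·
♧·♧♠♧♢♠
♧·♧♠···
♧█·♠♧♧♧

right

███████
███████
███████
♧♠♧★♧·?
·♧♠♧♢♠?
·♧♠···?
█·♠♧♧♧?

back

███████
███████
♧♠♧·♧·?
·♧♠★♢♠?
·♧♠···?
█·♠♧♧♧?
♢♧♧█♠♠?

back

███████
♧♠♧·♧·?
·♧♠♧♢♠?
·♧♠★··?
█·♠♧♧♧?
♢♧♧█♠♠?
·♧♧♧█??

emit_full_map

?·♧♠♧·♧·
?♧·♧♠♧♢♠
?♧·♧♠★··
♧♧█·♠♧♧♧
·♠♢♧♧█♠♠
█··♧♧♧█?
·♧█♧♧♧♠?
█·♢♧·█??
?♧♧♧♧♢??

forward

███████
███████
♧♠♧·♧·?
·♧♠★♢♠?
·♧♠···?
█·♠♧♧♧?
♢♧♧█♠♠?


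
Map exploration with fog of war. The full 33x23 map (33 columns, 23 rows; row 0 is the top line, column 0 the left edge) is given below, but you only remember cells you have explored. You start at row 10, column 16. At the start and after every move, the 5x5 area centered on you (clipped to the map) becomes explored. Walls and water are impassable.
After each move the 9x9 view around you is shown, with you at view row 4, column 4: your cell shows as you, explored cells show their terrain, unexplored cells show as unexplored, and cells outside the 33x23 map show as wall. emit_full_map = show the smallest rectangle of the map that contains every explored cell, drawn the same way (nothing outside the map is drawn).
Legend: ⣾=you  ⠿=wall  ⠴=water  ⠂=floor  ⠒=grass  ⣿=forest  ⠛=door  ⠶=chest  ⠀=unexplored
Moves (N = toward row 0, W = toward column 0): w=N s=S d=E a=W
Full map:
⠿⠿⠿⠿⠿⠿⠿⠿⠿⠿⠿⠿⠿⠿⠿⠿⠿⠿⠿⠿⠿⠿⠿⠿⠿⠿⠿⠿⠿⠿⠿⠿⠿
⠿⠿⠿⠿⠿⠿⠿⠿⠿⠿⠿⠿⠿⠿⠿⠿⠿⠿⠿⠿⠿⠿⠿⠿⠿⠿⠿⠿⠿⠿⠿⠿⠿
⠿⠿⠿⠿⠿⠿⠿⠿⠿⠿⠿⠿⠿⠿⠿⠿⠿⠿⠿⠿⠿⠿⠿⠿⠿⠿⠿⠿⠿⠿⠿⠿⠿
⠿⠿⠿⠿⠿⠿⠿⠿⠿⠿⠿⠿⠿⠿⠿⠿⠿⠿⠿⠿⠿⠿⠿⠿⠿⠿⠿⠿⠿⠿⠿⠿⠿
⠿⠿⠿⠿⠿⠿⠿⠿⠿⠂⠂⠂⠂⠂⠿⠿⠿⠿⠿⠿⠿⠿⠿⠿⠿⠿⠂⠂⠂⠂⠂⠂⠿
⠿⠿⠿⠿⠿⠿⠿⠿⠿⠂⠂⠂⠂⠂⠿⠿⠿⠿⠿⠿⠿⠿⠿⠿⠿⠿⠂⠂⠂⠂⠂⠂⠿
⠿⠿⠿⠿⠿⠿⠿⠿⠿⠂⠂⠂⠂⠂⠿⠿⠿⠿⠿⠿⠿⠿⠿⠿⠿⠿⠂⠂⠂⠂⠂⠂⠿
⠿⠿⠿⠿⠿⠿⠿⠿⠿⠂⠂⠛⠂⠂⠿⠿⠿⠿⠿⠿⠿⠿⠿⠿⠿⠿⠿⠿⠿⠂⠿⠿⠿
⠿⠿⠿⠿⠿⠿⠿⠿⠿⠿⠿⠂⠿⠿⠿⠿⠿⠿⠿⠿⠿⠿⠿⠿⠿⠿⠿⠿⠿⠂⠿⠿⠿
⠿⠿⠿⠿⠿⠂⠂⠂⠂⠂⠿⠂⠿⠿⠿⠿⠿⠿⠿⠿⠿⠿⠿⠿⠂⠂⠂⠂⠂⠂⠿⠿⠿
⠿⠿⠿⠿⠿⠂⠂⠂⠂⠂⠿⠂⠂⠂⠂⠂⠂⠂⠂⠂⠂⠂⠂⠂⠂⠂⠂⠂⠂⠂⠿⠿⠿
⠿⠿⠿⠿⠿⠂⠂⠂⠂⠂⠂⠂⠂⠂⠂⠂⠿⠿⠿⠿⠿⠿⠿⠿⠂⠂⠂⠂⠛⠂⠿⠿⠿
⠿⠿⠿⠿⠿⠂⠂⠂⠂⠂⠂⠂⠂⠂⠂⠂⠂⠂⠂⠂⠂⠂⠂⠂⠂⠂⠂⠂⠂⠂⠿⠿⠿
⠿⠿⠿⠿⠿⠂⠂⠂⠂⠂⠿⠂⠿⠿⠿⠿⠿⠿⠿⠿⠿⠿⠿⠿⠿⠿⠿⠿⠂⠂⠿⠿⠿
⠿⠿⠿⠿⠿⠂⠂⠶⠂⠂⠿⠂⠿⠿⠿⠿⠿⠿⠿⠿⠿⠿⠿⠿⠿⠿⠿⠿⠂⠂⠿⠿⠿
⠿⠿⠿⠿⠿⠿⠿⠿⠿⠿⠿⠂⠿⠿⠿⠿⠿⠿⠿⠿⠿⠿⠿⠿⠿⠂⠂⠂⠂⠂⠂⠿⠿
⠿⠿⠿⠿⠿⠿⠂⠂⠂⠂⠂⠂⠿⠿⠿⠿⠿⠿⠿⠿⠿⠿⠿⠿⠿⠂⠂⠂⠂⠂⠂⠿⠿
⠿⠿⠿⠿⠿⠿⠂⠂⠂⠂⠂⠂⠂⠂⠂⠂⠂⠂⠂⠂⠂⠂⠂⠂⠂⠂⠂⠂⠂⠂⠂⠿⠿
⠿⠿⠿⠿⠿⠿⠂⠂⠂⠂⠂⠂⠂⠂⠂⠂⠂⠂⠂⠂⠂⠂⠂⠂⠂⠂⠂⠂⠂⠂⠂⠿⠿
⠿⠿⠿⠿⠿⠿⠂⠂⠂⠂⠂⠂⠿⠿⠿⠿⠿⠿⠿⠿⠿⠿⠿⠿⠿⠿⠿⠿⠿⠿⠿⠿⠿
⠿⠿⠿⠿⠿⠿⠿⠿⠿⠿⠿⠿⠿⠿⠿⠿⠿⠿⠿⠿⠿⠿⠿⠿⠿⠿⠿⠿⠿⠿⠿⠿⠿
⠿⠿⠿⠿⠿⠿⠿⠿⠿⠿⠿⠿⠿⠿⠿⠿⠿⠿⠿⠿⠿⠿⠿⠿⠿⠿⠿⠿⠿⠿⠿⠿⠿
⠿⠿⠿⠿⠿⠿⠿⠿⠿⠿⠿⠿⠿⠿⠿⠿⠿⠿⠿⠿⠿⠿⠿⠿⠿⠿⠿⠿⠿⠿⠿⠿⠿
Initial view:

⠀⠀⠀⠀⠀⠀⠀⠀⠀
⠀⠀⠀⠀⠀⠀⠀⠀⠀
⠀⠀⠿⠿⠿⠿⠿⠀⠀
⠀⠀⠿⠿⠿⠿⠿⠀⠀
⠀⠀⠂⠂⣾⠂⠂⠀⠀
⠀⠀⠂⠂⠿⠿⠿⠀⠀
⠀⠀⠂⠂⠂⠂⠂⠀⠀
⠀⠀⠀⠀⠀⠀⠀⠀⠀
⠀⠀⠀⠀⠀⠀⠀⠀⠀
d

⠀⠀⠀⠀⠀⠀⠀⠀⠀
⠀⠀⠀⠀⠀⠀⠀⠀⠀
⠀⠿⠿⠿⠿⠿⠿⠀⠀
⠀⠿⠿⠿⠿⠿⠿⠀⠀
⠀⠂⠂⠂⣾⠂⠂⠀⠀
⠀⠂⠂⠿⠿⠿⠿⠀⠀
⠀⠂⠂⠂⠂⠂⠂⠀⠀
⠀⠀⠀⠀⠀⠀⠀⠀⠀
⠀⠀⠀⠀⠀⠀⠀⠀⠀

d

⠀⠀⠀⠀⠀⠀⠀⠀⠀
⠀⠀⠀⠀⠀⠀⠀⠀⠀
⠿⠿⠿⠿⠿⠿⠿⠀⠀
⠿⠿⠿⠿⠿⠿⠿⠀⠀
⠂⠂⠂⠂⣾⠂⠂⠀⠀
⠂⠂⠿⠿⠿⠿⠿⠀⠀
⠂⠂⠂⠂⠂⠂⠂⠀⠀
⠀⠀⠀⠀⠀⠀⠀⠀⠀
⠀⠀⠀⠀⠀⠀⠀⠀⠀

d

⠀⠀⠀⠀⠀⠀⠀⠀⠀
⠀⠀⠀⠀⠀⠀⠀⠀⠀
⠿⠿⠿⠿⠿⠿⠿⠀⠀
⠿⠿⠿⠿⠿⠿⠿⠀⠀
⠂⠂⠂⠂⣾⠂⠂⠀⠀
⠂⠿⠿⠿⠿⠿⠿⠀⠀
⠂⠂⠂⠂⠂⠂⠂⠀⠀
⠀⠀⠀⠀⠀⠀⠀⠀⠀
⠀⠀⠀⠀⠀⠀⠀⠀⠀

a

⠀⠀⠀⠀⠀⠀⠀⠀⠀
⠀⠀⠀⠀⠀⠀⠀⠀⠀
⠿⠿⠿⠿⠿⠿⠿⠿⠀
⠿⠿⠿⠿⠿⠿⠿⠿⠀
⠂⠂⠂⠂⣾⠂⠂⠂⠀
⠂⠂⠿⠿⠿⠿⠿⠿⠀
⠂⠂⠂⠂⠂⠂⠂⠂⠀
⠀⠀⠀⠀⠀⠀⠀⠀⠀
⠀⠀⠀⠀⠀⠀⠀⠀⠀

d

⠀⠀⠀⠀⠀⠀⠀⠀⠀
⠀⠀⠀⠀⠀⠀⠀⠀⠀
⠿⠿⠿⠿⠿⠿⠿⠀⠀
⠿⠿⠿⠿⠿⠿⠿⠀⠀
⠂⠂⠂⠂⣾⠂⠂⠀⠀
⠂⠿⠿⠿⠿⠿⠿⠀⠀
⠂⠂⠂⠂⠂⠂⠂⠀⠀
⠀⠀⠀⠀⠀⠀⠀⠀⠀
⠀⠀⠀⠀⠀⠀⠀⠀⠀

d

⠀⠀⠀⠀⠀⠀⠀⠀⠀
⠀⠀⠀⠀⠀⠀⠀⠀⠀
⠿⠿⠿⠿⠿⠿⠿⠀⠀
⠿⠿⠿⠿⠿⠿⠿⠀⠀
⠂⠂⠂⠂⣾⠂⠂⠀⠀
⠿⠿⠿⠿⠿⠿⠿⠀⠀
⠂⠂⠂⠂⠂⠂⠂⠀⠀
⠀⠀⠀⠀⠀⠀⠀⠀⠀
⠀⠀⠀⠀⠀⠀⠀⠀⠀

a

⠀⠀⠀⠀⠀⠀⠀⠀⠀
⠀⠀⠀⠀⠀⠀⠀⠀⠀
⠿⠿⠿⠿⠿⠿⠿⠿⠀
⠿⠿⠿⠿⠿⠿⠿⠿⠀
⠂⠂⠂⠂⣾⠂⠂⠂⠀
⠂⠿⠿⠿⠿⠿⠿⠿⠀
⠂⠂⠂⠂⠂⠂⠂⠂⠀
⠀⠀⠀⠀⠀⠀⠀⠀⠀
⠀⠀⠀⠀⠀⠀⠀⠀⠀

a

⠀⠀⠀⠀⠀⠀⠀⠀⠀
⠀⠀⠀⠀⠀⠀⠀⠀⠀
⠿⠿⠿⠿⠿⠿⠿⠿⠿
⠿⠿⠿⠿⠿⠿⠿⠿⠿
⠂⠂⠂⠂⣾⠂⠂⠂⠂
⠂⠂⠿⠿⠿⠿⠿⠿⠿
⠂⠂⠂⠂⠂⠂⠂⠂⠂
⠀⠀⠀⠀⠀⠀⠀⠀⠀
⠀⠀⠀⠀⠀⠀⠀⠀⠀

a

⠀⠀⠀⠀⠀⠀⠀⠀⠀
⠀⠀⠀⠀⠀⠀⠀⠀⠀
⠀⠿⠿⠿⠿⠿⠿⠿⠿
⠀⠿⠿⠿⠿⠿⠿⠿⠿
⠀⠂⠂⠂⣾⠂⠂⠂⠂
⠀⠂⠂⠿⠿⠿⠿⠿⠿
⠀⠂⠂⠂⠂⠂⠂⠂⠂
⠀⠀⠀⠀⠀⠀⠀⠀⠀
⠀⠀⠀⠀⠀⠀⠀⠀⠀

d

⠀⠀⠀⠀⠀⠀⠀⠀⠀
⠀⠀⠀⠀⠀⠀⠀⠀⠀
⠿⠿⠿⠿⠿⠿⠿⠿⠿
⠿⠿⠿⠿⠿⠿⠿⠿⠿
⠂⠂⠂⠂⣾⠂⠂⠂⠂
⠂⠂⠿⠿⠿⠿⠿⠿⠿
⠂⠂⠂⠂⠂⠂⠂⠂⠂
⠀⠀⠀⠀⠀⠀⠀⠀⠀
⠀⠀⠀⠀⠀⠀⠀⠀⠀

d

⠀⠀⠀⠀⠀⠀⠀⠀⠀
⠀⠀⠀⠀⠀⠀⠀⠀⠀
⠿⠿⠿⠿⠿⠿⠿⠿⠀
⠿⠿⠿⠿⠿⠿⠿⠿⠀
⠂⠂⠂⠂⣾⠂⠂⠂⠀
⠂⠿⠿⠿⠿⠿⠿⠿⠀
⠂⠂⠂⠂⠂⠂⠂⠂⠀
⠀⠀⠀⠀⠀⠀⠀⠀⠀
⠀⠀⠀⠀⠀⠀⠀⠀⠀

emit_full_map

⠿⠿⠿⠿⠿⠿⠿⠿⠿
⠿⠿⠿⠿⠿⠿⠿⠿⠿
⠂⠂⠂⠂⠂⣾⠂⠂⠂
⠂⠂⠿⠿⠿⠿⠿⠿⠿
⠂⠂⠂⠂⠂⠂⠂⠂⠂


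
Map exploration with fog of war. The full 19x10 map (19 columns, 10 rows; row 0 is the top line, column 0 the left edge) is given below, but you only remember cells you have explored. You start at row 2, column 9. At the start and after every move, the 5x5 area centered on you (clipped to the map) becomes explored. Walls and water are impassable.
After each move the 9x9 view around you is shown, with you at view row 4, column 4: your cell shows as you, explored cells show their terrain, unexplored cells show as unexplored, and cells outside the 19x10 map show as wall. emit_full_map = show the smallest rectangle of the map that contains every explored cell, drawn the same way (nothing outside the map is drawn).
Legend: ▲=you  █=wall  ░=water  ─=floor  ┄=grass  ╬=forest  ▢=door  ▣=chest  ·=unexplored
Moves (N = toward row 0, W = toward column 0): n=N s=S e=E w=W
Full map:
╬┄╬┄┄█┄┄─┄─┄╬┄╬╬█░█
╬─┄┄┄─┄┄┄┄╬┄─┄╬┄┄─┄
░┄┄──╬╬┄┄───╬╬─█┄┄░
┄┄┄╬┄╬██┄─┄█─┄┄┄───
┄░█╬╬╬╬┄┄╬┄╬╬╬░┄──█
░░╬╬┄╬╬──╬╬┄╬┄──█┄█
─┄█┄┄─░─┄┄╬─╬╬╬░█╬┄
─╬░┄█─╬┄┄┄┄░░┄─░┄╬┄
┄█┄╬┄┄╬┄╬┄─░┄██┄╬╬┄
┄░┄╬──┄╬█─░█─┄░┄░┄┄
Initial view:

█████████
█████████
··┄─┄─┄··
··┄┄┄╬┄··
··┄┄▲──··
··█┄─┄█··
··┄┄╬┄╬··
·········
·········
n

█████████
█████████
█████████
··┄─┄─┄··
··┄┄▲╬┄··
··┄┄───··
··█┄─┄█··
··┄┄╬┄╬··
·········

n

█████████
█████████
█████████
█████████
··┄─▲─┄··
··┄┄┄╬┄··
··┄┄───··
··█┄─┄█··
··┄┄╬┄╬··

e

█████████
█████████
█████████
█████████
·┄─┄▲┄╬··
·┄┄┄╬┄─··
·┄┄───╬··
·█┄─┄█···
·┄┄╬┄╬···

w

█████████
█████████
█████████
█████████
··┄─▲─┄╬·
··┄┄┄╬┄─·
··┄┄───╬·
··█┄─┄█··
··┄┄╬┄╬··

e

█████████
█████████
█████████
█████████
·┄─┄▲┄╬··
·┄┄┄╬┄─··
·┄┄───╬··
·█┄─┄█···
·┄┄╬┄╬···

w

█████████
█████████
█████████
█████████
··┄─▲─┄╬·
··┄┄┄╬┄─·
··┄┄───╬·
··█┄─┄█··
··┄┄╬┄╬··


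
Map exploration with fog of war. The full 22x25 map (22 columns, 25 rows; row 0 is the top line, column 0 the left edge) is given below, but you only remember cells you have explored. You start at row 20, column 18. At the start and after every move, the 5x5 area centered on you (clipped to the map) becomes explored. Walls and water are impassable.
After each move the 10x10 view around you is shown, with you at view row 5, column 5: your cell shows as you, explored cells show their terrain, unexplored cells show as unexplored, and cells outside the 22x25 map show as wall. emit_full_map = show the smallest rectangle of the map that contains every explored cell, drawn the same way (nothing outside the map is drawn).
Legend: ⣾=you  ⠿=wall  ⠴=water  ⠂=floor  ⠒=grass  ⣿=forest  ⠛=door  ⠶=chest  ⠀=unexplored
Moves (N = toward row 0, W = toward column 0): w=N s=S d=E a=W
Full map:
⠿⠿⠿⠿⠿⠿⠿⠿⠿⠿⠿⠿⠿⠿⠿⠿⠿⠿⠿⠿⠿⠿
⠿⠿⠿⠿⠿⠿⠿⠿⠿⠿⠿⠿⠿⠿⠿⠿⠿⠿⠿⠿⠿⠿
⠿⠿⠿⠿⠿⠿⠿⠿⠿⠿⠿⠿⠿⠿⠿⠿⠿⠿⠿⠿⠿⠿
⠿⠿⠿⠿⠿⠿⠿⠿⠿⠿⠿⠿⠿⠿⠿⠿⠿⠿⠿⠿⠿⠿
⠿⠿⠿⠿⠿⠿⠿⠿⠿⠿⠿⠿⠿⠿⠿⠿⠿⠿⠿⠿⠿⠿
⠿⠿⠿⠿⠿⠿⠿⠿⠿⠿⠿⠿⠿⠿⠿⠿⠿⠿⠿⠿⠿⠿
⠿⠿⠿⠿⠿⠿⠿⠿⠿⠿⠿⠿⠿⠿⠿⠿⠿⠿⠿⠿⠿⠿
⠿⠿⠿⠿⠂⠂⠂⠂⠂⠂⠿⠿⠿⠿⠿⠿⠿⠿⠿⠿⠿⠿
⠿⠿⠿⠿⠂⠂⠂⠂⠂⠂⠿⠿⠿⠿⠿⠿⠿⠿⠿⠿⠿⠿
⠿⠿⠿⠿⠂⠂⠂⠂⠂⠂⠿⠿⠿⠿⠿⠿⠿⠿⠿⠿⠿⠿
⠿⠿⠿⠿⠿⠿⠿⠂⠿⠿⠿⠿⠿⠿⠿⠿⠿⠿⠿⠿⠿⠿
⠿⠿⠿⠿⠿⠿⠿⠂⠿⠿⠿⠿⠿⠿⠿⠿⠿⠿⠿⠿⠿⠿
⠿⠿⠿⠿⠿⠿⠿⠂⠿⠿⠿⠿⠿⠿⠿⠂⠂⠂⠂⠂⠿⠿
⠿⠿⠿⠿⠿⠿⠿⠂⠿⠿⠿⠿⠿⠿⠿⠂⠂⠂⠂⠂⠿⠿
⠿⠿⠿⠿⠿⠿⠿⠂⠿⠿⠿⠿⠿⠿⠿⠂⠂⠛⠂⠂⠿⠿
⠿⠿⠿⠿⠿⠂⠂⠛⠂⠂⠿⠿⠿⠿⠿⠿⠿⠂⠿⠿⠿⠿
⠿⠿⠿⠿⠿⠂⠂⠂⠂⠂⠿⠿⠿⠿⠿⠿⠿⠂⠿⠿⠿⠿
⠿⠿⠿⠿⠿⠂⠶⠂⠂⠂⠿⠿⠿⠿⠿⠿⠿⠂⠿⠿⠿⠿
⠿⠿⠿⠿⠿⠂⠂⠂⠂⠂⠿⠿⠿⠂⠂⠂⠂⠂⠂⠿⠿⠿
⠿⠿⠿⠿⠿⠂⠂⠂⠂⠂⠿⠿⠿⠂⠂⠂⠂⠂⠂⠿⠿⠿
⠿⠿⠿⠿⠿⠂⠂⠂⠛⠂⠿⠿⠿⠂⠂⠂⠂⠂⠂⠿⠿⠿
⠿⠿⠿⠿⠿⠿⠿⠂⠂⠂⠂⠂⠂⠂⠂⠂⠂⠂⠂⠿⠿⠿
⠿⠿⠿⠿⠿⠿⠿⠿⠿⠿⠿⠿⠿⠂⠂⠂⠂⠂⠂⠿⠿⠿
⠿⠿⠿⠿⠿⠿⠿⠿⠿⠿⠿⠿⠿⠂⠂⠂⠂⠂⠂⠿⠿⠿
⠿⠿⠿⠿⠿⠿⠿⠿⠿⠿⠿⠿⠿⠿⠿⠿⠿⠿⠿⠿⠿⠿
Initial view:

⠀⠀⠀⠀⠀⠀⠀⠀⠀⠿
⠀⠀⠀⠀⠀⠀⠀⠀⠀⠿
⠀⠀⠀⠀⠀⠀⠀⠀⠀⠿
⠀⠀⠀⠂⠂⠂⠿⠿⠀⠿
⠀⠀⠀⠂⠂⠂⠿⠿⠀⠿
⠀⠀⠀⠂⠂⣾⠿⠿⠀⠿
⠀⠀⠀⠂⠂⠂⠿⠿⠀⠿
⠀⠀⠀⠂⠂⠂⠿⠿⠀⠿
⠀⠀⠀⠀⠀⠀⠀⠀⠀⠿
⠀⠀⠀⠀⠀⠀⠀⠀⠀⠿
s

⠀⠀⠀⠀⠀⠀⠀⠀⠀⠿
⠀⠀⠀⠀⠀⠀⠀⠀⠀⠿
⠀⠀⠀⠂⠂⠂⠿⠿⠀⠿
⠀⠀⠀⠂⠂⠂⠿⠿⠀⠿
⠀⠀⠀⠂⠂⠂⠿⠿⠀⠿
⠀⠀⠀⠂⠂⣾⠿⠿⠀⠿
⠀⠀⠀⠂⠂⠂⠿⠿⠀⠿
⠀⠀⠀⠂⠂⠂⠿⠿⠀⠿
⠀⠀⠀⠀⠀⠀⠀⠀⠀⠿
⠿⠿⠿⠿⠿⠿⠿⠿⠿⠿

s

⠀⠀⠀⠀⠀⠀⠀⠀⠀⠿
⠀⠀⠀⠂⠂⠂⠿⠿⠀⠿
⠀⠀⠀⠂⠂⠂⠿⠿⠀⠿
⠀⠀⠀⠂⠂⠂⠿⠿⠀⠿
⠀⠀⠀⠂⠂⠂⠿⠿⠀⠿
⠀⠀⠀⠂⠂⣾⠿⠿⠀⠿
⠀⠀⠀⠂⠂⠂⠿⠿⠀⠿
⠀⠀⠀⠿⠿⠿⠿⠿⠀⠿
⠿⠿⠿⠿⠿⠿⠿⠿⠿⠿
⠿⠿⠿⠿⠿⠿⠿⠿⠿⠿

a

⠀⠀⠀⠀⠀⠀⠀⠀⠀⠀
⠀⠀⠀⠀⠂⠂⠂⠿⠿⠀
⠀⠀⠀⠀⠂⠂⠂⠿⠿⠀
⠀⠀⠀⠂⠂⠂⠂⠿⠿⠀
⠀⠀⠀⠂⠂⠂⠂⠿⠿⠀
⠀⠀⠀⠂⠂⣾⠂⠿⠿⠀
⠀⠀⠀⠂⠂⠂⠂⠿⠿⠀
⠀⠀⠀⠿⠿⠿⠿⠿⠿⠀
⠿⠿⠿⠿⠿⠿⠿⠿⠿⠿
⠿⠿⠿⠿⠿⠿⠿⠿⠿⠿

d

⠀⠀⠀⠀⠀⠀⠀⠀⠀⠿
⠀⠀⠀⠂⠂⠂⠿⠿⠀⠿
⠀⠀⠀⠂⠂⠂⠿⠿⠀⠿
⠀⠀⠂⠂⠂⠂⠿⠿⠀⠿
⠀⠀⠂⠂⠂⠂⠿⠿⠀⠿
⠀⠀⠂⠂⠂⣾⠿⠿⠀⠿
⠀⠀⠂⠂⠂⠂⠿⠿⠀⠿
⠀⠀⠿⠿⠿⠿⠿⠿⠀⠿
⠿⠿⠿⠿⠿⠿⠿⠿⠿⠿
⠿⠿⠿⠿⠿⠿⠿⠿⠿⠿

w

⠀⠀⠀⠀⠀⠀⠀⠀⠀⠿
⠀⠀⠀⠀⠀⠀⠀⠀⠀⠿
⠀⠀⠀⠂⠂⠂⠿⠿⠀⠿
⠀⠀⠀⠂⠂⠂⠿⠿⠀⠿
⠀⠀⠂⠂⠂⠂⠿⠿⠀⠿
⠀⠀⠂⠂⠂⣾⠿⠿⠀⠿
⠀⠀⠂⠂⠂⠂⠿⠿⠀⠿
⠀⠀⠂⠂⠂⠂⠿⠿⠀⠿
⠀⠀⠿⠿⠿⠿⠿⠿⠀⠿
⠿⠿⠿⠿⠿⠿⠿⠿⠿⠿

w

⠀⠀⠀⠀⠀⠀⠀⠀⠀⠿
⠀⠀⠀⠀⠀⠀⠀⠀⠀⠿
⠀⠀⠀⠀⠀⠀⠀⠀⠀⠿
⠀⠀⠀⠂⠂⠂⠿⠿⠀⠿
⠀⠀⠀⠂⠂⠂⠿⠿⠀⠿
⠀⠀⠂⠂⠂⣾⠿⠿⠀⠿
⠀⠀⠂⠂⠂⠂⠿⠿⠀⠿
⠀⠀⠂⠂⠂⠂⠿⠿⠀⠿
⠀⠀⠂⠂⠂⠂⠿⠿⠀⠿
⠀⠀⠿⠿⠿⠿⠿⠿⠀⠿

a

⠀⠀⠀⠀⠀⠀⠀⠀⠀⠀
⠀⠀⠀⠀⠀⠀⠀⠀⠀⠀
⠀⠀⠀⠀⠀⠀⠀⠀⠀⠀
⠀⠀⠀⠂⠂⠂⠂⠿⠿⠀
⠀⠀⠀⠂⠂⠂⠂⠿⠿⠀
⠀⠀⠀⠂⠂⣾⠂⠿⠿⠀
⠀⠀⠀⠂⠂⠂⠂⠿⠿⠀
⠀⠀⠀⠂⠂⠂⠂⠿⠿⠀
⠀⠀⠀⠂⠂⠂⠂⠿⠿⠀
⠀⠀⠀⠿⠿⠿⠿⠿⠿⠀

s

⠀⠀⠀⠀⠀⠀⠀⠀⠀⠀
⠀⠀⠀⠀⠀⠀⠀⠀⠀⠀
⠀⠀⠀⠂⠂⠂⠂⠿⠿⠀
⠀⠀⠀⠂⠂⠂⠂⠿⠿⠀
⠀⠀⠀⠂⠂⠂⠂⠿⠿⠀
⠀⠀⠀⠂⠂⣾⠂⠿⠿⠀
⠀⠀⠀⠂⠂⠂⠂⠿⠿⠀
⠀⠀⠀⠂⠂⠂⠂⠿⠿⠀
⠀⠀⠀⠿⠿⠿⠿⠿⠿⠀
⠿⠿⠿⠿⠿⠿⠿⠿⠿⠿

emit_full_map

⠂⠂⠂⠂⠿⠿
⠂⠂⠂⠂⠿⠿
⠂⠂⠂⠂⠿⠿
⠂⠂⣾⠂⠿⠿
⠂⠂⠂⠂⠿⠿
⠂⠂⠂⠂⠿⠿
⠿⠿⠿⠿⠿⠿

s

⠀⠀⠀⠀⠀⠀⠀⠀⠀⠀
⠀⠀⠀⠂⠂⠂⠂⠿⠿⠀
⠀⠀⠀⠂⠂⠂⠂⠿⠿⠀
⠀⠀⠀⠂⠂⠂⠂⠿⠿⠀
⠀⠀⠀⠂⠂⠂⠂⠿⠿⠀
⠀⠀⠀⠂⠂⣾⠂⠿⠿⠀
⠀⠀⠀⠂⠂⠂⠂⠿⠿⠀
⠀⠀⠀⠿⠿⠿⠿⠿⠿⠀
⠿⠿⠿⠿⠿⠿⠿⠿⠿⠿
⠿⠿⠿⠿⠿⠿⠿⠿⠿⠿

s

⠀⠀⠀⠂⠂⠂⠂⠿⠿⠀
⠀⠀⠀⠂⠂⠂⠂⠿⠿⠀
⠀⠀⠀⠂⠂⠂⠂⠿⠿⠀
⠀⠀⠀⠂⠂⠂⠂⠿⠿⠀
⠀⠀⠀⠂⠂⠂⠂⠿⠿⠀
⠀⠀⠀⠂⠂⣾⠂⠿⠿⠀
⠀⠀⠀⠿⠿⠿⠿⠿⠿⠀
⠿⠿⠿⠿⠿⠿⠿⠿⠿⠿
⠿⠿⠿⠿⠿⠿⠿⠿⠿⠿
⠿⠿⠿⠿⠿⠿⠿⠿⠿⠿

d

⠀⠀⠂⠂⠂⠂⠿⠿⠀⠿
⠀⠀⠂⠂⠂⠂⠿⠿⠀⠿
⠀⠀⠂⠂⠂⠂⠿⠿⠀⠿
⠀⠀⠂⠂⠂⠂⠿⠿⠀⠿
⠀⠀⠂⠂⠂⠂⠿⠿⠀⠿
⠀⠀⠂⠂⠂⣾⠿⠿⠀⠿
⠀⠀⠿⠿⠿⠿⠿⠿⠀⠿
⠿⠿⠿⠿⠿⠿⠿⠿⠿⠿
⠿⠿⠿⠿⠿⠿⠿⠿⠿⠿
⠿⠿⠿⠿⠿⠿⠿⠿⠿⠿

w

⠀⠀⠀⠀⠀⠀⠀⠀⠀⠿
⠀⠀⠂⠂⠂⠂⠿⠿⠀⠿
⠀⠀⠂⠂⠂⠂⠿⠿⠀⠿
⠀⠀⠂⠂⠂⠂⠿⠿⠀⠿
⠀⠀⠂⠂⠂⠂⠿⠿⠀⠿
⠀⠀⠂⠂⠂⣾⠿⠿⠀⠿
⠀⠀⠂⠂⠂⠂⠿⠿⠀⠿
⠀⠀⠿⠿⠿⠿⠿⠿⠀⠿
⠿⠿⠿⠿⠿⠿⠿⠿⠿⠿
⠿⠿⠿⠿⠿⠿⠿⠿⠿⠿

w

⠀⠀⠀⠀⠀⠀⠀⠀⠀⠿
⠀⠀⠀⠀⠀⠀⠀⠀⠀⠿
⠀⠀⠂⠂⠂⠂⠿⠿⠀⠿
⠀⠀⠂⠂⠂⠂⠿⠿⠀⠿
⠀⠀⠂⠂⠂⠂⠿⠿⠀⠿
⠀⠀⠂⠂⠂⣾⠿⠿⠀⠿
⠀⠀⠂⠂⠂⠂⠿⠿⠀⠿
⠀⠀⠂⠂⠂⠂⠿⠿⠀⠿
⠀⠀⠿⠿⠿⠿⠿⠿⠀⠿
⠿⠿⠿⠿⠿⠿⠿⠿⠿⠿

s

⠀⠀⠀⠀⠀⠀⠀⠀⠀⠿
⠀⠀⠂⠂⠂⠂⠿⠿⠀⠿
⠀⠀⠂⠂⠂⠂⠿⠿⠀⠿
⠀⠀⠂⠂⠂⠂⠿⠿⠀⠿
⠀⠀⠂⠂⠂⠂⠿⠿⠀⠿
⠀⠀⠂⠂⠂⣾⠿⠿⠀⠿
⠀⠀⠂⠂⠂⠂⠿⠿⠀⠿
⠀⠀⠿⠿⠿⠿⠿⠿⠀⠿
⠿⠿⠿⠿⠿⠿⠿⠿⠿⠿
⠿⠿⠿⠿⠿⠿⠿⠿⠿⠿

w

⠀⠀⠀⠀⠀⠀⠀⠀⠀⠿
⠀⠀⠀⠀⠀⠀⠀⠀⠀⠿
⠀⠀⠂⠂⠂⠂⠿⠿⠀⠿
⠀⠀⠂⠂⠂⠂⠿⠿⠀⠿
⠀⠀⠂⠂⠂⠂⠿⠿⠀⠿
⠀⠀⠂⠂⠂⣾⠿⠿⠀⠿
⠀⠀⠂⠂⠂⠂⠿⠿⠀⠿
⠀⠀⠂⠂⠂⠂⠿⠿⠀⠿
⠀⠀⠿⠿⠿⠿⠿⠿⠀⠿
⠿⠿⠿⠿⠿⠿⠿⠿⠿⠿

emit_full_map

⠂⠂⠂⠂⠿⠿
⠂⠂⠂⠂⠿⠿
⠂⠂⠂⠂⠿⠿
⠂⠂⠂⣾⠿⠿
⠂⠂⠂⠂⠿⠿
⠂⠂⠂⠂⠿⠿
⠿⠿⠿⠿⠿⠿

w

⠀⠀⠀⠀⠀⠀⠀⠀⠀⠿
⠀⠀⠀⠀⠀⠀⠀⠀⠀⠿
⠀⠀⠀⠀⠀⠀⠀⠀⠀⠿
⠀⠀⠂⠂⠂⠂⠿⠿⠀⠿
⠀⠀⠂⠂⠂⠂⠿⠿⠀⠿
⠀⠀⠂⠂⠂⣾⠿⠿⠀⠿
⠀⠀⠂⠂⠂⠂⠿⠿⠀⠿
⠀⠀⠂⠂⠂⠂⠿⠿⠀⠿
⠀⠀⠂⠂⠂⠂⠿⠿⠀⠿
⠀⠀⠿⠿⠿⠿⠿⠿⠀⠿


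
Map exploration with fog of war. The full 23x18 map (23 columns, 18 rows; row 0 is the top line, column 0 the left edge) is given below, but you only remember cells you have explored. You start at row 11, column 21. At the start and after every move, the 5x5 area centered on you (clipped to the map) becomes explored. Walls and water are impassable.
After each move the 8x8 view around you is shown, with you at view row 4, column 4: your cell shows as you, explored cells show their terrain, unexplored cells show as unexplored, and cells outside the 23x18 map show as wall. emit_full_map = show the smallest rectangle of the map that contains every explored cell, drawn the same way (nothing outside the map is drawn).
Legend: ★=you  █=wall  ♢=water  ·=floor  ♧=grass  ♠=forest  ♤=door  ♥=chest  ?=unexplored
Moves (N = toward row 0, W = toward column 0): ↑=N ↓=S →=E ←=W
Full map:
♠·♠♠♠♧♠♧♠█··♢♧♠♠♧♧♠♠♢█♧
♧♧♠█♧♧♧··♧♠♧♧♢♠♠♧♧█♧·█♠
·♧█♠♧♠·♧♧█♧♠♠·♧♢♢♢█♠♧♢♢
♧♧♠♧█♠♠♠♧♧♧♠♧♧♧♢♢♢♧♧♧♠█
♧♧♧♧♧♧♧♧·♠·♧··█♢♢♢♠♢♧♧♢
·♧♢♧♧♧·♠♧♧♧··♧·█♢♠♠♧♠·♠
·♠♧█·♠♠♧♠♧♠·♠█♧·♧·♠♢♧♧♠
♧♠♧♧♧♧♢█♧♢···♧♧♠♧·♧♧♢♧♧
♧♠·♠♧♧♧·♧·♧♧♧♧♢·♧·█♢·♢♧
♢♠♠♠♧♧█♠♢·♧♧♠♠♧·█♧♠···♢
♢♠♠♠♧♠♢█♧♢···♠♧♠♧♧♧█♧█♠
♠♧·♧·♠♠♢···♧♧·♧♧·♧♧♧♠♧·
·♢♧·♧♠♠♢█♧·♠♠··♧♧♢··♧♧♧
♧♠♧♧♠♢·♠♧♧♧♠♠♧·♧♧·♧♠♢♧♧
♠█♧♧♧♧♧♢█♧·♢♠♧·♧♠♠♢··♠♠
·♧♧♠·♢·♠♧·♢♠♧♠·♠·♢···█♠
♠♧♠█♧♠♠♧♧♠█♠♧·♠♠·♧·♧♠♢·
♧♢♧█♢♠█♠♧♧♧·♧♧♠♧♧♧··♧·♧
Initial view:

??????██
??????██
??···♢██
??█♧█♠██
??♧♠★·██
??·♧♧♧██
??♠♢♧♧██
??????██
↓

??????██
??···♢██
??█♧█♠██
??♧♠♧·██
??·♧★♧██
??♠♢♧♧██
??··♠♠██
??????██

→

?????███
?···♢███
?█♧█♠███
?♧♠♧·███
?·♧♧★███
?♠♢♧♧███
?··♠♠███
?????███

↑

?????███
?????███
?···♢███
?█♧█♠███
?♧♠♧★███
?·♧♧♧███
?♠♢♧♧███
?··♠♠███

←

??????██
??????██
??···♢██
??█♧█♠██
??♧♠★·██
??·♧♧♧██
??♠♢♧♧██
??··♠♠██

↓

??????██
??···♢██
??█♧█♠██
??♧♠♧·██
??·♧★♧██
??♠♢♧♧██
??··♠♠██
??????██

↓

??···♢██
??█♧█♠██
??♧♠♧·██
??·♧♧♧██
??♠♢★♧██
??··♠♠██
??··█♠██
??????██

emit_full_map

···♢
█♧█♠
♧♠♧·
·♧♧♧
♠♢★♧
··♠♠
··█♠

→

?···♢███
?█♧█♠███
?♧♠♧·███
?·♧♧♧███
?♠♢♧★███
?··♠♠███
?··█♠███
?????███

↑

?????███
?···♢███
?█♧█♠███
?♧♠♧·███
?·♧♧★███
?♠♢♧♧███
?··♠♠███
?··█♠███

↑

?????███
?????███
?···♢███
?█♧█♠███
?♧♠♧★███
?·♧♧♧███
?♠♢♧♧███
?··♠♠███

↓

?????███
?···♢███
?█♧█♠███
?♧♠♧·███
?·♧♧★███
?♠♢♧♧███
?··♠♠███
?··█♠███

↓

?···♢███
?█♧█♠███
?♧♠♧·███
?·♧♧♧███
?♠♢♧★███
?··♠♠███
?··█♠███
?????███


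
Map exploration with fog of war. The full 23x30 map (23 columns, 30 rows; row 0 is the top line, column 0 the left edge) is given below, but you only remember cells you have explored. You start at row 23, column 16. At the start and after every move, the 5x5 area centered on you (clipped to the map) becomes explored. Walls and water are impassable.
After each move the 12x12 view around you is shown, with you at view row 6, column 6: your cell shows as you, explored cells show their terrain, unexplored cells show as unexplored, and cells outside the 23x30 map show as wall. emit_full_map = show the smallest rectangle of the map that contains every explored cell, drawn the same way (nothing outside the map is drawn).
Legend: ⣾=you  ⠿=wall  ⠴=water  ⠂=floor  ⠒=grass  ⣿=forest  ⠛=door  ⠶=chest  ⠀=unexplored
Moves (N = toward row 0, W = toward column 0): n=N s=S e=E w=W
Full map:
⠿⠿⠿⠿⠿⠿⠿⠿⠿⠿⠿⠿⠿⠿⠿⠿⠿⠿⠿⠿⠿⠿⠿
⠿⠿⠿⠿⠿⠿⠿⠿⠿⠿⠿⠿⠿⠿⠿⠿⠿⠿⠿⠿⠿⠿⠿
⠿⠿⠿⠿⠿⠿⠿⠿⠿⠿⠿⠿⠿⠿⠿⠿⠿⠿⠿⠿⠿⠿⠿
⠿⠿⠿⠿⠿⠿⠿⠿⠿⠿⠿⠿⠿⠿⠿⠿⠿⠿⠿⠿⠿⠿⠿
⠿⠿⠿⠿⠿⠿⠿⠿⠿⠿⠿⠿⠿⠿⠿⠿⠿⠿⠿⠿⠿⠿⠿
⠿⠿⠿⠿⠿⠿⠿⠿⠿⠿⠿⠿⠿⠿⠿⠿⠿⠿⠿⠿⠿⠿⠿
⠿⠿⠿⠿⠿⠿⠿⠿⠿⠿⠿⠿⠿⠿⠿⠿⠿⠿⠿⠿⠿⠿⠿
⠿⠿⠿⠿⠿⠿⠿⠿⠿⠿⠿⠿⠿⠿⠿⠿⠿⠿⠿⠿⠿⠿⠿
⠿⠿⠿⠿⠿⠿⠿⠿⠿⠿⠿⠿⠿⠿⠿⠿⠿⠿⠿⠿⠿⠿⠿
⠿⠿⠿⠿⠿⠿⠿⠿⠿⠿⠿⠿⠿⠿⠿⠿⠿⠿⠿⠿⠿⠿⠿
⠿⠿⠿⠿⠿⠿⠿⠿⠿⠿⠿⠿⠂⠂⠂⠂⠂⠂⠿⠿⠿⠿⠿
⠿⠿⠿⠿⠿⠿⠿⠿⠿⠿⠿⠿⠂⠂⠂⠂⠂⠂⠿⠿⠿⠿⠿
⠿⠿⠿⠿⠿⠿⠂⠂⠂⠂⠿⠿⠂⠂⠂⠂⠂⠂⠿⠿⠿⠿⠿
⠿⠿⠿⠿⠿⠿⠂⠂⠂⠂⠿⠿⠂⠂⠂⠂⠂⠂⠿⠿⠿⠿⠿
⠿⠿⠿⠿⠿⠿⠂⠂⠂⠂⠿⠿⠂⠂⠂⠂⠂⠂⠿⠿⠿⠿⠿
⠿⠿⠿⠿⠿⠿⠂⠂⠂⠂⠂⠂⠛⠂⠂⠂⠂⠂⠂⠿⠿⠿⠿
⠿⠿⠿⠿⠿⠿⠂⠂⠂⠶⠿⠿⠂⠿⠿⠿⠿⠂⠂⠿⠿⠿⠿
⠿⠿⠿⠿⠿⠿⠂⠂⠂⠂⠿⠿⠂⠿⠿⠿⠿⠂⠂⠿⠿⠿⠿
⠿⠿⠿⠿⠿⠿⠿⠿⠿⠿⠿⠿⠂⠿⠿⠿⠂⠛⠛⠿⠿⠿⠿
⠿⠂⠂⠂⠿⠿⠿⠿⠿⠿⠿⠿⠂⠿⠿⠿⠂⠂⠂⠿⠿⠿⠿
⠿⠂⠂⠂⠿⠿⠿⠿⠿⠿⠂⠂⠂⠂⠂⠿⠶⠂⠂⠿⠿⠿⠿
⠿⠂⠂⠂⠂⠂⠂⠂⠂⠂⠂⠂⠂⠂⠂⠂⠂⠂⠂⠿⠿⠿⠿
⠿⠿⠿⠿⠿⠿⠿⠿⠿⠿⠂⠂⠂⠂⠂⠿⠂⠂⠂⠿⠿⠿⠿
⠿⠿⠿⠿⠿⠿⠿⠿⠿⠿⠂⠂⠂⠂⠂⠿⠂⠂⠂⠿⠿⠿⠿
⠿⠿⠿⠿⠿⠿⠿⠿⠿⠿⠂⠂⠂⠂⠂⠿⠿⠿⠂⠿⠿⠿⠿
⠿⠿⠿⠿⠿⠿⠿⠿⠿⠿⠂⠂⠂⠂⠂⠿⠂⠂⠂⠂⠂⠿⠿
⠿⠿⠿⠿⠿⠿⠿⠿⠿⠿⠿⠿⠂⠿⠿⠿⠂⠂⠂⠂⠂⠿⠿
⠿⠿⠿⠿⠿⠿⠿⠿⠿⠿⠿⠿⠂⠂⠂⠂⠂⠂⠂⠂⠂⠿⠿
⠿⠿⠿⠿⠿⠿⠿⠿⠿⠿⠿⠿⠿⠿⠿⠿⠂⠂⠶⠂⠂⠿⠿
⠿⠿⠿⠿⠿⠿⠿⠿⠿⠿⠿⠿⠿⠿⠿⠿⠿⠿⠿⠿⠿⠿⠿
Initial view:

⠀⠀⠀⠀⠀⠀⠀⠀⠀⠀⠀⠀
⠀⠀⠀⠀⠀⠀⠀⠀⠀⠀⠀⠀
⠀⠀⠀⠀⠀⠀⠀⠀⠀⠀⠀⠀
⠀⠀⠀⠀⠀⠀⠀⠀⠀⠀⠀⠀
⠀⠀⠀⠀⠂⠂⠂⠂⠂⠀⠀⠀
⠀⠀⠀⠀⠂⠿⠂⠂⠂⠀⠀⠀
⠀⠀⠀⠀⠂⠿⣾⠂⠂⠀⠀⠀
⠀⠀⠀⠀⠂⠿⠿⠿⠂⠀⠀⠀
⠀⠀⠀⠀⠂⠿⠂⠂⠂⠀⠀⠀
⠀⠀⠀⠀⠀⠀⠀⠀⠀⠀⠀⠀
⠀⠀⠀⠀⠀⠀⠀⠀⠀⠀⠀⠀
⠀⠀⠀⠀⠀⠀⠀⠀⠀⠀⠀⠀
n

⠀⠀⠀⠀⠀⠀⠀⠀⠀⠀⠀⠀
⠀⠀⠀⠀⠀⠀⠀⠀⠀⠀⠀⠀
⠀⠀⠀⠀⠀⠀⠀⠀⠀⠀⠀⠀
⠀⠀⠀⠀⠀⠀⠀⠀⠀⠀⠀⠀
⠀⠀⠀⠀⠂⠿⠶⠂⠂⠀⠀⠀
⠀⠀⠀⠀⠂⠂⠂⠂⠂⠀⠀⠀
⠀⠀⠀⠀⠂⠿⣾⠂⠂⠀⠀⠀
⠀⠀⠀⠀⠂⠿⠂⠂⠂⠀⠀⠀
⠀⠀⠀⠀⠂⠿⠿⠿⠂⠀⠀⠀
⠀⠀⠀⠀⠂⠿⠂⠂⠂⠀⠀⠀
⠀⠀⠀⠀⠀⠀⠀⠀⠀⠀⠀⠀
⠀⠀⠀⠀⠀⠀⠀⠀⠀⠀⠀⠀

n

⠀⠀⠀⠀⠀⠀⠀⠀⠀⠀⠀⠀
⠀⠀⠀⠀⠀⠀⠀⠀⠀⠀⠀⠀
⠀⠀⠀⠀⠀⠀⠀⠀⠀⠀⠀⠀
⠀⠀⠀⠀⠀⠀⠀⠀⠀⠀⠀⠀
⠀⠀⠀⠀⠿⠿⠂⠂⠂⠀⠀⠀
⠀⠀⠀⠀⠂⠿⠶⠂⠂⠀⠀⠀
⠀⠀⠀⠀⠂⠂⣾⠂⠂⠀⠀⠀
⠀⠀⠀⠀⠂⠿⠂⠂⠂⠀⠀⠀
⠀⠀⠀⠀⠂⠿⠂⠂⠂⠀⠀⠀
⠀⠀⠀⠀⠂⠿⠿⠿⠂⠀⠀⠀
⠀⠀⠀⠀⠂⠿⠂⠂⠂⠀⠀⠀
⠀⠀⠀⠀⠀⠀⠀⠀⠀⠀⠀⠀

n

⠀⠀⠀⠀⠀⠀⠀⠀⠀⠀⠀⠀
⠀⠀⠀⠀⠀⠀⠀⠀⠀⠀⠀⠀
⠀⠀⠀⠀⠀⠀⠀⠀⠀⠀⠀⠀
⠀⠀⠀⠀⠀⠀⠀⠀⠀⠀⠀⠀
⠀⠀⠀⠀⠿⠿⠂⠛⠛⠀⠀⠀
⠀⠀⠀⠀⠿⠿⠂⠂⠂⠀⠀⠀
⠀⠀⠀⠀⠂⠿⣾⠂⠂⠀⠀⠀
⠀⠀⠀⠀⠂⠂⠂⠂⠂⠀⠀⠀
⠀⠀⠀⠀⠂⠿⠂⠂⠂⠀⠀⠀
⠀⠀⠀⠀⠂⠿⠂⠂⠂⠀⠀⠀
⠀⠀⠀⠀⠂⠿⠿⠿⠂⠀⠀⠀
⠀⠀⠀⠀⠂⠿⠂⠂⠂⠀⠀⠀

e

⠀⠀⠀⠀⠀⠀⠀⠀⠀⠀⠀⠀
⠀⠀⠀⠀⠀⠀⠀⠀⠀⠀⠀⠀
⠀⠀⠀⠀⠀⠀⠀⠀⠀⠀⠀⠀
⠀⠀⠀⠀⠀⠀⠀⠀⠀⠀⠀⠀
⠀⠀⠀⠿⠿⠂⠛⠛⠿⠀⠀⠀
⠀⠀⠀⠿⠿⠂⠂⠂⠿⠀⠀⠀
⠀⠀⠀⠂⠿⠶⣾⠂⠿⠀⠀⠀
⠀⠀⠀⠂⠂⠂⠂⠂⠿⠀⠀⠀
⠀⠀⠀⠂⠿⠂⠂⠂⠿⠀⠀⠀
⠀⠀⠀⠂⠿⠂⠂⠂⠀⠀⠀⠀
⠀⠀⠀⠂⠿⠿⠿⠂⠀⠀⠀⠀
⠀⠀⠀⠂⠿⠂⠂⠂⠀⠀⠀⠀

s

⠀⠀⠀⠀⠀⠀⠀⠀⠀⠀⠀⠀
⠀⠀⠀⠀⠀⠀⠀⠀⠀⠀⠀⠀
⠀⠀⠀⠀⠀⠀⠀⠀⠀⠀⠀⠀
⠀⠀⠀⠿⠿⠂⠛⠛⠿⠀⠀⠀
⠀⠀⠀⠿⠿⠂⠂⠂⠿⠀⠀⠀
⠀⠀⠀⠂⠿⠶⠂⠂⠿⠀⠀⠀
⠀⠀⠀⠂⠂⠂⣾⠂⠿⠀⠀⠀
⠀⠀⠀⠂⠿⠂⠂⠂⠿⠀⠀⠀
⠀⠀⠀⠂⠿⠂⠂⠂⠿⠀⠀⠀
⠀⠀⠀⠂⠿⠿⠿⠂⠀⠀⠀⠀
⠀⠀⠀⠂⠿⠂⠂⠂⠀⠀⠀⠀
⠀⠀⠀⠀⠀⠀⠀⠀⠀⠀⠀⠀

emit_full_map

⠿⠿⠂⠛⠛⠿
⠿⠿⠂⠂⠂⠿
⠂⠿⠶⠂⠂⠿
⠂⠂⠂⣾⠂⠿
⠂⠿⠂⠂⠂⠿
⠂⠿⠂⠂⠂⠿
⠂⠿⠿⠿⠂⠀
⠂⠿⠂⠂⠂⠀

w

⠀⠀⠀⠀⠀⠀⠀⠀⠀⠀⠀⠀
⠀⠀⠀⠀⠀⠀⠀⠀⠀⠀⠀⠀
⠀⠀⠀⠀⠀⠀⠀⠀⠀⠀⠀⠀
⠀⠀⠀⠀⠿⠿⠂⠛⠛⠿⠀⠀
⠀⠀⠀⠀⠿⠿⠂⠂⠂⠿⠀⠀
⠀⠀⠀⠀⠂⠿⠶⠂⠂⠿⠀⠀
⠀⠀⠀⠀⠂⠂⣾⠂⠂⠿⠀⠀
⠀⠀⠀⠀⠂⠿⠂⠂⠂⠿⠀⠀
⠀⠀⠀⠀⠂⠿⠂⠂⠂⠿⠀⠀
⠀⠀⠀⠀⠂⠿⠿⠿⠂⠀⠀⠀
⠀⠀⠀⠀⠂⠿⠂⠂⠂⠀⠀⠀
⠀⠀⠀⠀⠀⠀⠀⠀⠀⠀⠀⠀

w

⠀⠀⠀⠀⠀⠀⠀⠀⠀⠀⠀⠀
⠀⠀⠀⠀⠀⠀⠀⠀⠀⠀⠀⠀
⠀⠀⠀⠀⠀⠀⠀⠀⠀⠀⠀⠀
⠀⠀⠀⠀⠀⠿⠿⠂⠛⠛⠿⠀
⠀⠀⠀⠀⠿⠿⠿⠂⠂⠂⠿⠀
⠀⠀⠀⠀⠂⠂⠿⠶⠂⠂⠿⠀
⠀⠀⠀⠀⠂⠂⣾⠂⠂⠂⠿⠀
⠀⠀⠀⠀⠂⠂⠿⠂⠂⠂⠿⠀
⠀⠀⠀⠀⠂⠂⠿⠂⠂⠂⠿⠀
⠀⠀⠀⠀⠀⠂⠿⠿⠿⠂⠀⠀
⠀⠀⠀⠀⠀⠂⠿⠂⠂⠂⠀⠀
⠀⠀⠀⠀⠀⠀⠀⠀⠀⠀⠀⠀

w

⠀⠀⠀⠀⠀⠀⠀⠀⠀⠀⠀⠀
⠀⠀⠀⠀⠀⠀⠀⠀⠀⠀⠀⠀
⠀⠀⠀⠀⠀⠀⠀⠀⠀⠀⠀⠀
⠀⠀⠀⠀⠀⠀⠿⠿⠂⠛⠛⠿
⠀⠀⠀⠀⠂⠿⠿⠿⠂⠂⠂⠿
⠀⠀⠀⠀⠂⠂⠂⠿⠶⠂⠂⠿
⠀⠀⠀⠀⠂⠂⣾⠂⠂⠂⠂⠿
⠀⠀⠀⠀⠂⠂⠂⠿⠂⠂⠂⠿
⠀⠀⠀⠀⠂⠂⠂⠿⠂⠂⠂⠿
⠀⠀⠀⠀⠀⠀⠂⠿⠿⠿⠂⠀
⠀⠀⠀⠀⠀⠀⠂⠿⠂⠂⠂⠀
⠀⠀⠀⠀⠀⠀⠀⠀⠀⠀⠀⠀

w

⠀⠀⠀⠀⠀⠀⠀⠀⠀⠀⠀⠀
⠀⠀⠀⠀⠀⠀⠀⠀⠀⠀⠀⠀
⠀⠀⠀⠀⠀⠀⠀⠀⠀⠀⠀⠀
⠀⠀⠀⠀⠀⠀⠀⠿⠿⠂⠛⠛
⠀⠀⠀⠀⠿⠂⠿⠿⠿⠂⠂⠂
⠀⠀⠀⠀⠂⠂⠂⠂⠿⠶⠂⠂
⠀⠀⠀⠀⠂⠂⣾⠂⠂⠂⠂⠂
⠀⠀⠀⠀⠂⠂⠂⠂⠿⠂⠂⠂
⠀⠀⠀⠀⠂⠂⠂⠂⠿⠂⠂⠂
⠀⠀⠀⠀⠀⠀⠀⠂⠿⠿⠿⠂
⠀⠀⠀⠀⠀⠀⠀⠂⠿⠂⠂⠂
⠀⠀⠀⠀⠀⠀⠀⠀⠀⠀⠀⠀

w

⠀⠀⠀⠀⠀⠀⠀⠀⠀⠀⠀⠀
⠀⠀⠀⠀⠀⠀⠀⠀⠀⠀⠀⠀
⠀⠀⠀⠀⠀⠀⠀⠀⠀⠀⠀⠀
⠀⠀⠀⠀⠀⠀⠀⠀⠿⠿⠂⠛
⠀⠀⠀⠀⠿⠿⠂⠿⠿⠿⠂⠂
⠀⠀⠀⠀⠂⠂⠂⠂⠂⠿⠶⠂
⠀⠀⠀⠀⠂⠂⣾⠂⠂⠂⠂⠂
⠀⠀⠀⠀⠂⠂⠂⠂⠂⠿⠂⠂
⠀⠀⠀⠀⠂⠂⠂⠂⠂⠿⠂⠂
⠀⠀⠀⠀⠀⠀⠀⠀⠂⠿⠿⠿
⠀⠀⠀⠀⠀⠀⠀⠀⠂⠿⠂⠂
⠀⠀⠀⠀⠀⠀⠀⠀⠀⠀⠀⠀

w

⠀⠀⠀⠀⠀⠀⠀⠀⠀⠀⠀⠀
⠀⠀⠀⠀⠀⠀⠀⠀⠀⠀⠀⠀
⠀⠀⠀⠀⠀⠀⠀⠀⠀⠀⠀⠀
⠀⠀⠀⠀⠀⠀⠀⠀⠀⠿⠿⠂
⠀⠀⠀⠀⠿⠿⠿⠂⠿⠿⠿⠂
⠀⠀⠀⠀⠿⠂⠂⠂⠂⠂⠿⠶
⠀⠀⠀⠀⠂⠂⣾⠂⠂⠂⠂⠂
⠀⠀⠀⠀⠿⠂⠂⠂⠂⠂⠿⠂
⠀⠀⠀⠀⠿⠂⠂⠂⠂⠂⠿⠂
⠀⠀⠀⠀⠀⠀⠀⠀⠀⠂⠿⠿
⠀⠀⠀⠀⠀⠀⠀⠀⠀⠂⠿⠂
⠀⠀⠀⠀⠀⠀⠀⠀⠀⠀⠀⠀

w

⠀⠀⠀⠀⠀⠀⠀⠀⠀⠀⠀⠀
⠀⠀⠀⠀⠀⠀⠀⠀⠀⠀⠀⠀
⠀⠀⠀⠀⠀⠀⠀⠀⠀⠀⠀⠀
⠀⠀⠀⠀⠀⠀⠀⠀⠀⠀⠿⠿
⠀⠀⠀⠀⠿⠿⠿⠿⠂⠿⠿⠿
⠀⠀⠀⠀⠿⠿⠂⠂⠂⠂⠂⠿
⠀⠀⠀⠀⠂⠂⣾⠂⠂⠂⠂⠂
⠀⠀⠀⠀⠿⠿⠂⠂⠂⠂⠂⠿
⠀⠀⠀⠀⠿⠿⠂⠂⠂⠂⠂⠿
⠀⠀⠀⠀⠀⠀⠀⠀⠀⠀⠂⠿
⠀⠀⠀⠀⠀⠀⠀⠀⠀⠀⠂⠿
⠀⠀⠀⠀⠀⠀⠀⠀⠀⠀⠀⠀

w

⠀⠀⠀⠀⠀⠀⠀⠀⠀⠀⠀⠀
⠀⠀⠀⠀⠀⠀⠀⠀⠀⠀⠀⠀
⠀⠀⠀⠀⠀⠀⠀⠀⠀⠀⠀⠀
⠀⠀⠀⠀⠀⠀⠀⠀⠀⠀⠀⠿
⠀⠀⠀⠀⠿⠿⠿⠿⠿⠂⠿⠿
⠀⠀⠀⠀⠿⠿⠿⠂⠂⠂⠂⠂
⠀⠀⠀⠀⠂⠂⣾⠂⠂⠂⠂⠂
⠀⠀⠀⠀⠿⠿⠿⠂⠂⠂⠂⠂
⠀⠀⠀⠀⠿⠿⠿⠂⠂⠂⠂⠂
⠀⠀⠀⠀⠀⠀⠀⠀⠀⠀⠀⠂
⠀⠀⠀⠀⠀⠀⠀⠀⠀⠀⠀⠂
⠀⠀⠀⠀⠀⠀⠀⠀⠀⠀⠀⠀

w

⠀⠀⠀⠀⠀⠀⠀⠀⠀⠀⠀⠀
⠀⠀⠀⠀⠀⠀⠀⠀⠀⠀⠀⠀
⠀⠀⠀⠀⠀⠀⠀⠀⠀⠀⠀⠀
⠀⠀⠀⠀⠀⠀⠀⠀⠀⠀⠀⠀
⠀⠀⠀⠀⠿⠿⠿⠿⠿⠿⠂⠿
⠀⠀⠀⠀⠿⠿⠿⠿⠂⠂⠂⠂
⠀⠀⠀⠀⠂⠂⣾⠂⠂⠂⠂⠂
⠀⠀⠀⠀⠿⠿⠿⠿⠂⠂⠂⠂
⠀⠀⠀⠀⠿⠿⠿⠿⠂⠂⠂⠂
⠀⠀⠀⠀⠀⠀⠀⠀⠀⠀⠀⠀
⠀⠀⠀⠀⠀⠀⠀⠀⠀⠀⠀⠀
⠀⠀⠀⠀⠀⠀⠀⠀⠀⠀⠀⠀

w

⠀⠀⠀⠀⠀⠀⠀⠀⠀⠀⠀⠀
⠀⠀⠀⠀⠀⠀⠀⠀⠀⠀⠀⠀
⠀⠀⠀⠀⠀⠀⠀⠀⠀⠀⠀⠀
⠀⠀⠀⠀⠀⠀⠀⠀⠀⠀⠀⠀
⠀⠀⠀⠀⠿⠿⠿⠿⠿⠿⠿⠂
⠀⠀⠀⠀⠿⠿⠿⠿⠿⠂⠂⠂
⠀⠀⠀⠀⠂⠂⣾⠂⠂⠂⠂⠂
⠀⠀⠀⠀⠿⠿⠿⠿⠿⠂⠂⠂
⠀⠀⠀⠀⠿⠿⠿⠿⠿⠂⠂⠂
⠀⠀⠀⠀⠀⠀⠀⠀⠀⠀⠀⠀
⠀⠀⠀⠀⠀⠀⠀⠀⠀⠀⠀⠀
⠀⠀⠀⠀⠀⠀⠀⠀⠀⠀⠀⠀

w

⠀⠀⠀⠀⠀⠀⠀⠀⠀⠀⠀⠀
⠀⠀⠀⠀⠀⠀⠀⠀⠀⠀⠀⠀
⠀⠀⠀⠀⠀⠀⠀⠀⠀⠀⠀⠀
⠀⠀⠀⠀⠀⠀⠀⠀⠀⠀⠀⠀
⠀⠀⠀⠀⠿⠿⠿⠿⠿⠿⠿⠿
⠀⠀⠀⠀⠿⠿⠿⠿⠿⠿⠂⠂
⠀⠀⠀⠀⠂⠂⣾⠂⠂⠂⠂⠂
⠀⠀⠀⠀⠿⠿⠿⠿⠿⠿⠂⠂
⠀⠀⠀⠀⠿⠿⠿⠿⠿⠿⠂⠂
⠀⠀⠀⠀⠀⠀⠀⠀⠀⠀⠀⠀
⠀⠀⠀⠀⠀⠀⠀⠀⠀⠀⠀⠀
⠀⠀⠀⠀⠀⠀⠀⠀⠀⠀⠀⠀

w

⠿⠀⠀⠀⠀⠀⠀⠀⠀⠀⠀⠀
⠿⠀⠀⠀⠀⠀⠀⠀⠀⠀⠀⠀
⠿⠀⠀⠀⠀⠀⠀⠀⠀⠀⠀⠀
⠿⠀⠀⠀⠀⠀⠀⠀⠀⠀⠀⠀
⠿⠀⠀⠀⠂⠿⠿⠿⠿⠿⠿⠿
⠿⠀⠀⠀⠂⠿⠿⠿⠿⠿⠿⠂
⠿⠀⠀⠀⠂⠂⣾⠂⠂⠂⠂⠂
⠿⠀⠀⠀⠿⠿⠿⠿⠿⠿⠿⠂
⠿⠀⠀⠀⠿⠿⠿⠿⠿⠿⠿⠂
⠿⠀⠀⠀⠀⠀⠀⠀⠀⠀⠀⠀
⠿⠀⠀⠀⠀⠀⠀⠀⠀⠀⠀⠀
⠿⠀⠀⠀⠀⠀⠀⠀⠀⠀⠀⠀

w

⠿⠿⠀⠀⠀⠀⠀⠀⠀⠀⠀⠀
⠿⠿⠀⠀⠀⠀⠀⠀⠀⠀⠀⠀
⠿⠿⠀⠀⠀⠀⠀⠀⠀⠀⠀⠀
⠿⠿⠀⠀⠀⠀⠀⠀⠀⠀⠀⠀
⠿⠿⠀⠀⠂⠂⠿⠿⠿⠿⠿⠿
⠿⠿⠀⠀⠂⠂⠿⠿⠿⠿⠿⠿
⠿⠿⠀⠀⠂⠂⣾⠂⠂⠂⠂⠂
⠿⠿⠀⠀⠿⠿⠿⠿⠿⠿⠿⠿
⠿⠿⠀⠀⠿⠿⠿⠿⠿⠿⠿⠿
⠿⠿⠀⠀⠀⠀⠀⠀⠀⠀⠀⠀
⠿⠿⠀⠀⠀⠀⠀⠀⠀⠀⠀⠀
⠿⠿⠀⠀⠀⠀⠀⠀⠀⠀⠀⠀

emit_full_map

⠀⠀⠀⠀⠀⠀⠀⠀⠀⠀⠀⠀⠿⠿⠂⠛⠛⠿
⠂⠂⠿⠿⠿⠿⠿⠿⠿⠿⠂⠿⠿⠿⠂⠂⠂⠿
⠂⠂⠿⠿⠿⠿⠿⠿⠂⠂⠂⠂⠂⠿⠶⠂⠂⠿
⠂⠂⣾⠂⠂⠂⠂⠂⠂⠂⠂⠂⠂⠂⠂⠂⠂⠿
⠿⠿⠿⠿⠿⠿⠿⠿⠂⠂⠂⠂⠂⠿⠂⠂⠂⠿
⠿⠿⠿⠿⠿⠿⠿⠿⠂⠂⠂⠂⠂⠿⠂⠂⠂⠿
⠀⠀⠀⠀⠀⠀⠀⠀⠀⠀⠀⠀⠂⠿⠿⠿⠂⠀
⠀⠀⠀⠀⠀⠀⠀⠀⠀⠀⠀⠀⠂⠿⠂⠂⠂⠀

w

⠿⠿⠿⠀⠀⠀⠀⠀⠀⠀⠀⠀
⠿⠿⠿⠀⠀⠀⠀⠀⠀⠀⠀⠀
⠿⠿⠿⠀⠀⠀⠀⠀⠀⠀⠀⠀
⠿⠿⠿⠀⠀⠀⠀⠀⠀⠀⠀⠀
⠿⠿⠿⠀⠂⠂⠂⠿⠿⠿⠿⠿
⠿⠿⠿⠀⠂⠂⠂⠿⠿⠿⠿⠿
⠿⠿⠿⠀⠂⠂⣾⠂⠂⠂⠂⠂
⠿⠿⠿⠀⠿⠿⠿⠿⠿⠿⠿⠿
⠿⠿⠿⠀⠿⠿⠿⠿⠿⠿⠿⠿
⠿⠿⠿⠀⠀⠀⠀⠀⠀⠀⠀⠀
⠿⠿⠿⠀⠀⠀⠀⠀⠀⠀⠀⠀
⠿⠿⠿⠀⠀⠀⠀⠀⠀⠀⠀⠀

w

⠿⠿⠿⠿⠀⠀⠀⠀⠀⠀⠀⠀
⠿⠿⠿⠿⠀⠀⠀⠀⠀⠀⠀⠀
⠿⠿⠿⠿⠀⠀⠀⠀⠀⠀⠀⠀
⠿⠿⠿⠿⠀⠀⠀⠀⠀⠀⠀⠀
⠿⠿⠿⠿⠿⠂⠂⠂⠿⠿⠿⠿
⠿⠿⠿⠿⠿⠂⠂⠂⠿⠿⠿⠿
⠿⠿⠿⠿⠿⠂⣾⠂⠂⠂⠂⠂
⠿⠿⠿⠿⠿⠿⠿⠿⠿⠿⠿⠿
⠿⠿⠿⠿⠿⠿⠿⠿⠿⠿⠿⠿
⠿⠿⠿⠿⠀⠀⠀⠀⠀⠀⠀⠀
⠿⠿⠿⠿⠀⠀⠀⠀⠀⠀⠀⠀
⠿⠿⠿⠿⠀⠀⠀⠀⠀⠀⠀⠀

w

⠿⠿⠿⠿⠿⠀⠀⠀⠀⠀⠀⠀
⠿⠿⠿⠿⠿⠀⠀⠀⠀⠀⠀⠀
⠿⠿⠿⠿⠿⠀⠀⠀⠀⠀⠀⠀
⠿⠿⠿⠿⠿⠀⠀⠀⠀⠀⠀⠀
⠿⠿⠿⠿⠿⠿⠂⠂⠂⠿⠿⠿
⠿⠿⠿⠿⠿⠿⠂⠂⠂⠿⠿⠿
⠿⠿⠿⠿⠿⠿⣾⠂⠂⠂⠂⠂
⠿⠿⠿⠿⠿⠿⠿⠿⠿⠿⠿⠿
⠿⠿⠿⠿⠿⠿⠿⠿⠿⠿⠿⠿
⠿⠿⠿⠿⠿⠀⠀⠀⠀⠀⠀⠀
⠿⠿⠿⠿⠿⠀⠀⠀⠀⠀⠀⠀
⠿⠿⠿⠿⠿⠀⠀⠀⠀⠀⠀⠀

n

⠿⠿⠿⠿⠿⠀⠀⠀⠀⠀⠀⠀
⠿⠿⠿⠿⠿⠀⠀⠀⠀⠀⠀⠀
⠿⠿⠿⠿⠿⠀⠀⠀⠀⠀⠀⠀
⠿⠿⠿⠿⠿⠀⠀⠀⠀⠀⠀⠀
⠿⠿⠿⠿⠿⠿⠿⠿⠿⠀⠀⠀
⠿⠿⠿⠿⠿⠿⠂⠂⠂⠿⠿⠿
⠿⠿⠿⠿⠿⠿⣾⠂⠂⠿⠿⠿
⠿⠿⠿⠿⠿⠿⠂⠂⠂⠂⠂⠂
⠿⠿⠿⠿⠿⠿⠿⠿⠿⠿⠿⠿
⠿⠿⠿⠿⠿⠿⠿⠿⠿⠿⠿⠿
⠿⠿⠿⠿⠿⠀⠀⠀⠀⠀⠀⠀
⠿⠿⠿⠿⠿⠀⠀⠀⠀⠀⠀⠀

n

⠿⠿⠿⠿⠿⠀⠀⠀⠀⠀⠀⠀
⠿⠿⠿⠿⠿⠀⠀⠀⠀⠀⠀⠀
⠿⠿⠿⠿⠿⠀⠀⠀⠀⠀⠀⠀
⠿⠿⠿⠿⠿⠀⠀⠀⠀⠀⠀⠀
⠿⠿⠿⠿⠿⠿⠿⠿⠿⠀⠀⠀
⠿⠿⠿⠿⠿⠿⠿⠿⠿⠀⠀⠀
⠿⠿⠿⠿⠿⠿⣾⠂⠂⠿⠿⠿
⠿⠿⠿⠿⠿⠿⠂⠂⠂⠿⠿⠿
⠿⠿⠿⠿⠿⠿⠂⠂⠂⠂⠂⠂
⠿⠿⠿⠿⠿⠿⠿⠿⠿⠿⠿⠿
⠿⠿⠿⠿⠿⠿⠿⠿⠿⠿⠿⠿
⠿⠿⠿⠿⠿⠀⠀⠀⠀⠀⠀⠀

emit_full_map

⠿⠿⠿⠿⠀⠀⠀⠀⠀⠀⠀⠀⠀⠀⠀⠀⠀⠀⠀⠀
⠿⠿⠿⠿⠀⠀⠀⠀⠀⠀⠀⠀⠀⠀⠿⠿⠂⠛⠛⠿
⠿⣾⠂⠂⠿⠿⠿⠿⠿⠿⠿⠿⠂⠿⠿⠿⠂⠂⠂⠿
⠿⠂⠂⠂⠿⠿⠿⠿⠿⠿⠂⠂⠂⠂⠂⠿⠶⠂⠂⠿
⠿⠂⠂⠂⠂⠂⠂⠂⠂⠂⠂⠂⠂⠂⠂⠂⠂⠂⠂⠿
⠿⠿⠿⠿⠿⠿⠿⠿⠿⠿⠂⠂⠂⠂⠂⠿⠂⠂⠂⠿
⠿⠿⠿⠿⠿⠿⠿⠿⠿⠿⠂⠂⠂⠂⠂⠿⠂⠂⠂⠿
⠀⠀⠀⠀⠀⠀⠀⠀⠀⠀⠀⠀⠀⠀⠂⠿⠿⠿⠂⠀
⠀⠀⠀⠀⠀⠀⠀⠀⠀⠀⠀⠀⠀⠀⠂⠿⠂⠂⠂⠀
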